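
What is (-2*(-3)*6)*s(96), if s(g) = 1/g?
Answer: 3/8 ≈ 0.37500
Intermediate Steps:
(-2*(-3)*6)*s(96) = (-2*(-3)*6)/96 = (6*6)*(1/96) = 36*(1/96) = 3/8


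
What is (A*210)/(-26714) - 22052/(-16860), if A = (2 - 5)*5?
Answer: 80275766/56299755 ≈ 1.4259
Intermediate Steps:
A = -15 (A = -3*5 = -15)
(A*210)/(-26714) - 22052/(-16860) = -15*210/(-26714) - 22052/(-16860) = -3150*(-1/26714) - 22052*(-1/16860) = 1575/13357 + 5513/4215 = 80275766/56299755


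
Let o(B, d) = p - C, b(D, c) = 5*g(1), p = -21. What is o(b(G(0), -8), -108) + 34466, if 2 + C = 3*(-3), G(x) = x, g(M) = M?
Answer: 34456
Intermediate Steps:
C = -11 (C = -2 + 3*(-3) = -2 - 9 = -11)
b(D, c) = 5 (b(D, c) = 5*1 = 5)
o(B, d) = -10 (o(B, d) = -21 - 1*(-11) = -21 + 11 = -10)
o(b(G(0), -8), -108) + 34466 = -10 + 34466 = 34456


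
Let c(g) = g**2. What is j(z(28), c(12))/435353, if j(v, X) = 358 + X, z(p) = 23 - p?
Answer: 502/435353 ≈ 0.0011531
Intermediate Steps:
j(z(28), c(12))/435353 = (358 + 12**2)/435353 = (358 + 144)*(1/435353) = 502*(1/435353) = 502/435353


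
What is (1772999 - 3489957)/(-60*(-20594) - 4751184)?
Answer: 858479/1757772 ≈ 0.48839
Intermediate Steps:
(1772999 - 3489957)/(-60*(-20594) - 4751184) = -1716958/(1235640 - 4751184) = -1716958/(-3515544) = -1716958*(-1/3515544) = 858479/1757772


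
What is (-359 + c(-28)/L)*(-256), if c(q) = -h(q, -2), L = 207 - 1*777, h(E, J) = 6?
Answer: 8730624/95 ≈ 91901.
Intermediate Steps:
L = -570 (L = 207 - 777 = -570)
c(q) = -6 (c(q) = -1*6 = -6)
(-359 + c(-28)/L)*(-256) = (-359 - 6/(-570))*(-256) = (-359 - 6*(-1/570))*(-256) = (-359 + 1/95)*(-256) = -34104/95*(-256) = 8730624/95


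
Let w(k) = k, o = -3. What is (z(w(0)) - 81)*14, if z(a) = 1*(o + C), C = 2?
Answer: -1148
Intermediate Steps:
z(a) = -1 (z(a) = 1*(-3 + 2) = 1*(-1) = -1)
(z(w(0)) - 81)*14 = (-1 - 81)*14 = -82*14 = -1148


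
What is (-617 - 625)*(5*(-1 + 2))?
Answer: -6210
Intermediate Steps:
(-617 - 625)*(5*(-1 + 2)) = -6210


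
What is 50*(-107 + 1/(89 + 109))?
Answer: -529625/99 ≈ -5349.8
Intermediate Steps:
50*(-107 + 1/(89 + 109)) = 50*(-107 + 1/198) = 50*(-21185/198) = -529625/99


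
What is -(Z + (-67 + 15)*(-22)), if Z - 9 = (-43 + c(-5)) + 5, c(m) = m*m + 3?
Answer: -1143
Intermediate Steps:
c(m) = 3 + m**2 (c(m) = m**2 + 3 = 3 + m**2)
Z = -1 (Z = 9 + ((-43 + (3 + (-5)**2)) + 5) = 9 + ((-43 + (3 + 25)) + 5) = 9 + ((-43 + 28) + 5) = 9 + (-15 + 5) = 9 - 10 = -1)
-(Z + (-67 + 15)*(-22)) = -(-1 + (-67 + 15)*(-22)) = -(-1 - 52*(-22)) = -(-1 + 1144) = -1*1143 = -1143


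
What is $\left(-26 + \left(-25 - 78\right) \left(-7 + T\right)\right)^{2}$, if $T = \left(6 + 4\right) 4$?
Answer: $11730625$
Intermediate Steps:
$T = 40$ ($T = 10 \cdot 4 = 40$)
$\left(-26 + \left(-25 - 78\right) \left(-7 + T\right)\right)^{2} = \left(-26 + \left(-25 - 78\right) \left(-7 + 40\right)\right)^{2} = \left(-26 - 3399\right)^{2} = \left(-3425\right)^{2} = 11730625$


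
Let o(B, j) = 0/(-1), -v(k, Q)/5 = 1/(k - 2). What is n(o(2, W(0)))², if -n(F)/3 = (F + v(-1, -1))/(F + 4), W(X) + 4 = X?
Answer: 25/16 ≈ 1.5625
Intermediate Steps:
v(k, Q) = -5/(-2 + k) (v(k, Q) = -5/(k - 2) = -5/(-2 + k))
W(X) = -4 + X
o(B, j) = 0 (o(B, j) = 0*(-1) = 0)
n(F) = -3*(5/3 + F)/(4 + F) (n(F) = -3*(F - 5/(-2 - 1))/(F + 4) = -3*(F - 5/(-3))/(4 + F) = -3*(F - 5*(-⅓))/(4 + F) = -3*(F + 5/3)/(4 + F) = -3*(5/3 + F)/(4 + F))
n(o(2, W(0)))² = ((-5 - 3*0)/(4 + 0))² = ((-5 + 0)/4)² = ((¼)*(-5))² = (-5/4)² = 25/16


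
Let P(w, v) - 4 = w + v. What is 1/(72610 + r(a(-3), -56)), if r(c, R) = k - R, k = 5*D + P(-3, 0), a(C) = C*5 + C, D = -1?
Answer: 1/72662 ≈ 1.3762e-5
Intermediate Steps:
P(w, v) = 4 + v + w (P(w, v) = 4 + (w + v) = 4 + (v + w) = 4 + v + w)
a(C) = 6*C (a(C) = 5*C + C = 6*C)
k = -4 (k = 5*(-1) + (4 + 0 - 3) = -5 + 1 = -4)
r(c, R) = -4 - R
1/(72610 + r(a(-3), -56)) = 1/(72610 + (-4 - 1*(-56))) = 1/(72610 + (-4 + 56)) = 1/(72610 + 52) = 1/72662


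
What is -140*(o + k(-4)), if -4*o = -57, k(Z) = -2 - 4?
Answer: -1155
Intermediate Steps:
k(Z) = -6
o = 57/4 (o = -¼*(-57) = 57/4 ≈ 14.250)
-140*(o + k(-4)) = -140*(57/4 - 6) = -140*33/4 = -1155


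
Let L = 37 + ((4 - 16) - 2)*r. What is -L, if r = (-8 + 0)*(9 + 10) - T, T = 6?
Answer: -2249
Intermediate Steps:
r = -158 (r = (-8 + 0)*(9 + 10) - 1*6 = -8*19 - 6 = -152 - 6 = -158)
L = 2249 (L = 37 + ((4 - 16) - 2)*(-158) = 37 + (-12 - 2)*(-158) = 37 - 14*(-158) = 37 + 2212 = 2249)
-L = -1*2249 = -2249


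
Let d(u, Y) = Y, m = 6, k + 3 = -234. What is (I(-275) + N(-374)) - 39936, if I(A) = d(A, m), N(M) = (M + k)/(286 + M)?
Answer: -3513229/88 ≈ -39923.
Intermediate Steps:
k = -237 (k = -3 - 234 = -237)
N(M) = (-237 + M)/(286 + M) (N(M) = (M - 237)/(286 + M) = (-237 + M)/(286 + M))
I(A) = 6
(I(-275) + N(-374)) - 39936 = (6 + (-237 - 374)/(286 - 374)) - 39936 = (6 - 611/(-88)) - 39936 = (6 - 1/88*(-611)) - 39936 = (6 + 611/88) - 39936 = 1139/88 - 39936 = -3513229/88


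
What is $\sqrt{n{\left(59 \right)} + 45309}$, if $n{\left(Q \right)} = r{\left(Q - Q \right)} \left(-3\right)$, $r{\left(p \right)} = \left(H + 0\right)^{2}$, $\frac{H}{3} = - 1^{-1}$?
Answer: $\sqrt{45282} \approx 212.8$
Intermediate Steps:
$H = -3$ ($H = 3 \left(- 1^{-1}\right) = 3 \left(\left(-1\right) 1\right) = 3 \left(-1\right) = -3$)
$r{\left(p \right)} = 9$ ($r{\left(p \right)} = \left(-3 + 0\right)^{2} = \left(-3\right)^{2} = 9$)
$n{\left(Q \right)} = -27$ ($n{\left(Q \right)} = 9 \left(-3\right) = -27$)
$\sqrt{n{\left(59 \right)} + 45309} = \sqrt{-27 + 45309} = \sqrt{45282}$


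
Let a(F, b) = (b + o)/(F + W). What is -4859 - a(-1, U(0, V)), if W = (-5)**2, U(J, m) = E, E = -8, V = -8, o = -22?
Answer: -19431/4 ≈ -4857.8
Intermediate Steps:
U(J, m) = -8
W = 25
a(F, b) = (-22 + b)/(25 + F) (a(F, b) = (b - 22)/(F + 25) = (-22 + b)/(25 + F))
-4859 - a(-1, U(0, V)) = -4859 - (-22 - 8)/(25 - 1) = -4859 - (-30)/24 = -4859 - 1*(-5/4) = -4859 + 5/4 = -19431/4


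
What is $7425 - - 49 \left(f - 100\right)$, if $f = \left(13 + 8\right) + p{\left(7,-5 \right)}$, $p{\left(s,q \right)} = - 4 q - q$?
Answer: $4779$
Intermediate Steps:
$p{\left(s,q \right)} = - 5 q$
$f = 46$ ($f = \left(13 + 8\right) - -25 = 21 + 25 = 46$)
$7425 - - 49 \left(f - 100\right) = 7425 - - 49 \left(46 - 100\right) = 7425 - \left(-49\right) \left(-54\right) = 7425 - 2646 = 4779$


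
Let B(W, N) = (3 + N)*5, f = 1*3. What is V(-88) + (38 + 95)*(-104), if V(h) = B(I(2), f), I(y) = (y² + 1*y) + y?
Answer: -13802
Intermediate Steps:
I(y) = y² + 2*y (I(y) = (y² + y) + y = (y + y²) + y = y² + 2*y)
f = 3
B(W, N) = 15 + 5*N
V(h) = 30 (V(h) = 15 + 5*3 = 15 + 15 = 30)
V(-88) + (38 + 95)*(-104) = 30 + (38 + 95)*(-104) = 30 + 133*(-104) = 30 - 13832 = -13802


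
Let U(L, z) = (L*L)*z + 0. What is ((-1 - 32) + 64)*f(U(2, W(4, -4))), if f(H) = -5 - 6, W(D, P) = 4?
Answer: -341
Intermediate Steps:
U(L, z) = z*L² (U(L, z) = L²*z + 0 = z*L² + 0 = z*L²)
f(H) = -11
((-1 - 32) + 64)*f(U(2, W(4, -4))) = ((-1 - 32) + 64)*(-11) = (-33 + 64)*(-11) = 31*(-11) = -341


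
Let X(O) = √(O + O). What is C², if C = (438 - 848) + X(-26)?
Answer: 168048 - 1640*I*√13 ≈ 1.6805e+5 - 5913.1*I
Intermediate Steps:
X(O) = √2*√O (X(O) = √(2*O) = √2*√O)
C = -410 + 2*I*√13 (C = (438 - 848) + √2*√(-26) = -410 + √2*(I*√26) = -410 + 2*I*√13 ≈ -410.0 + 7.2111*I)
C² = (-410 + 2*I*√13)²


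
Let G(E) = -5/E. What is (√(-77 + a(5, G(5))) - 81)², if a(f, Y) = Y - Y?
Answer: (81 - I*√77)² ≈ 6484.0 - 1421.5*I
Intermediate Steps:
a(f, Y) = 0
(√(-77 + a(5, G(5))) - 81)² = (√(-77 + 0) - 81)² = (√(-77) - 81)² = (I*√77 - 81)² = (-81 + I*√77)²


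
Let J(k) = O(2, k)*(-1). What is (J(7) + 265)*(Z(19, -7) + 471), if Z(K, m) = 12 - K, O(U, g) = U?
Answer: 122032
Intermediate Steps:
J(k) = -2 (J(k) = 2*(-1) = -2)
(J(7) + 265)*(Z(19, -7) + 471) = (-2 + 265)*((12 - 1*19) + 471) = 263*((12 - 19) + 471) = 263*(-7 + 471) = 263*464 = 122032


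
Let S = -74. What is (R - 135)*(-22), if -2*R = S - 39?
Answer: 1727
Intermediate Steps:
R = 113/2 (R = -(-74 - 39)/2 = -1/2*(-113) = 113/2 ≈ 56.500)
(R - 135)*(-22) = (113/2 - 135)*(-22) = -157/2*(-22) = 1727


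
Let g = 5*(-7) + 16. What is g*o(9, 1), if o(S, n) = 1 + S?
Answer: -190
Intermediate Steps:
g = -19 (g = -35 + 16 = -19)
g*o(9, 1) = -19*(1 + 9) = -19*10 = -190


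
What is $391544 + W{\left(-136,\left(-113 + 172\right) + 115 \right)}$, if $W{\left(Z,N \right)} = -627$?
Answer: $390917$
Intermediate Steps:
$391544 + W{\left(-136,\left(-113 + 172\right) + 115 \right)} = 391544 - 627 = 390917$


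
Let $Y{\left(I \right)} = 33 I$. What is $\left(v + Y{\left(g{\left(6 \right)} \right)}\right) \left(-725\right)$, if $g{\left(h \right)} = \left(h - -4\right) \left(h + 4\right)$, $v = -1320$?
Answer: $-1435500$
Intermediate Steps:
$g{\left(h \right)} = \left(4 + h\right)^{2}$ ($g{\left(h \right)} = \left(h + \left(-1 + 5\right)\right) \left(4 + h\right) = \left(h + 4\right) \left(4 + h\right) = \left(4 + h\right) \left(4 + h\right) = \left(4 + h\right)^{2}$)
$\left(v + Y{\left(g{\left(6 \right)} \right)}\right) \left(-725\right) = \left(-1320 + 33 \left(4 + 6\right)^{2}\right) \left(-725\right) = \left(-1320 + 33 \cdot 10^{2}\right) \left(-725\right) = \left(-1320 + 33 \cdot 100\right) \left(-725\right) = \left(-1320 + 3300\right) \left(-725\right) = 1980 \left(-725\right) = -1435500$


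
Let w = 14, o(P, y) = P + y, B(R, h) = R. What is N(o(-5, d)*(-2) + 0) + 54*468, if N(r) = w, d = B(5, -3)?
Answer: 25286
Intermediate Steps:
d = 5
N(r) = 14
N(o(-5, d)*(-2) + 0) + 54*468 = 14 + 54*468 = 14 + 25272 = 25286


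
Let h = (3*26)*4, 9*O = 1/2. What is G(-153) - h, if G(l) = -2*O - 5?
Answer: -2854/9 ≈ -317.11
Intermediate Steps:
O = 1/18 (O = (1/9)/2 = (1/9)*(1/2) = 1/18 ≈ 0.055556)
h = 312 (h = 78*4 = 312)
G(l) = -46/9 (G(l) = -2*1/18 - 5 = -1/9 - 5 = -46/9)
G(-153) - h = -46/9 - 1*312 = -46/9 - 312 = -2854/9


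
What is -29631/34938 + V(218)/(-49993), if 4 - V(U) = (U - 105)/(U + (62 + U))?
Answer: -20493729301/24162066837 ≈ -0.84818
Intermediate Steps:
V(U) = 4 - (-105 + U)/(62 + 2*U) (V(U) = 4 - (U - 105)/(U + (62 + U)) = 4 - (-105 + U)/(62 + 2*U))
-29631/34938 + V(218)/(-49993) = -29631/34938 + ((353 + 7*218)/(2*(31 + 218)))/(-49993) = -29631*1/34938 + ((½)*(353 + 1526)/249)*(-1/49993) = -9877/11646 + ((½)*(1/249)*1879)*(-1/49993) = -9877/11646 + (1879/498)*(-1/49993) = -9877/11646 - 1879/24896514 = -20493729301/24162066837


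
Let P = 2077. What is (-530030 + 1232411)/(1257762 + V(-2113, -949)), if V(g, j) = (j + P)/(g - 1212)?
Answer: 778472275/1394019174 ≈ 0.55844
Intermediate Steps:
V(g, j) = (2077 + j)/(-1212 + g) (V(g, j) = (j + 2077)/(g - 1212) = (2077 + j)/(-1212 + g))
(-530030 + 1232411)/(1257762 + V(-2113, -949)) = (-530030 + 1232411)/(1257762 + (2077 - 949)/(-1212 - 2113)) = 702381/(1257762 + 1128/(-3325)) = 702381/(1257762 - 1/3325*1128) = 702381/(1257762 - 1128/3325) = 702381/(4182057522/3325) = 702381*(3325/4182057522) = 778472275/1394019174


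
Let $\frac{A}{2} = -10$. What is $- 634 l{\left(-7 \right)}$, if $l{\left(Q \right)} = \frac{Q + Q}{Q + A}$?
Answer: $- \frac{8876}{27} \approx -328.74$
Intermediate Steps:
$A = -20$ ($A = 2 \left(-10\right) = -20$)
$l{\left(Q \right)} = \frac{2 Q}{-20 + Q}$ ($l{\left(Q \right)} = \frac{Q + Q}{Q - 20} = \frac{2 Q}{-20 + Q}$)
$- 634 l{\left(-7 \right)} = - 634 \cdot 2 \left(-7\right) \frac{1}{-20 - 7} = - 634 \cdot 2 \left(-7\right) \frac{1}{-27} = - 634 \cdot 2 \left(-7\right) \left(- \frac{1}{27}\right) = \left(-634\right) \frac{14}{27} = - \frac{8876}{27}$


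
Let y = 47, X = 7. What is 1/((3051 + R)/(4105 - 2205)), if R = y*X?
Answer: 95/169 ≈ 0.56213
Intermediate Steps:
R = 329 (R = 47*7 = 329)
1/((3051 + R)/(4105 - 2205)) = 1/((3051 + 329)/(4105 - 2205)) = 1/(3380/1900) = 1/(3380*(1/1900)) = 1/(169/95) = 95/169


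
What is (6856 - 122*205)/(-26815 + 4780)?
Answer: 18154/22035 ≈ 0.82387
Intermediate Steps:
(6856 - 122*205)/(-26815 + 4780) = (6856 - 25010)/(-22035) = -18154*(-1/22035) = 18154/22035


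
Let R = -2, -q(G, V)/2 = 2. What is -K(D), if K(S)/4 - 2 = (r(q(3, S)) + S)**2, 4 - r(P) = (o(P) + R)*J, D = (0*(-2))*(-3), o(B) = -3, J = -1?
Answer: -12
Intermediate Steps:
q(G, V) = -4 (q(G, V) = -2*2 = -4)
D = 0 (D = 0*(-3) = 0)
r(P) = -1 (r(P) = 4 - (-3 - 2)*(-1) = 4 - (-5)*(-1) = 4 - 1*5 = 4 - 5 = -1)
K(S) = 8 + 4*(-1 + S)**2
-K(D) = -(8 + 4*(-1 + 0)**2) = -(8 + 4*(-1)**2) = -(8 + 4*1) = -(8 + 4) = -1*12 = -12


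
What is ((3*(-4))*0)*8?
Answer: 0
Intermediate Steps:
((3*(-4))*0)*8 = -12*0*8 = 0*8 = 0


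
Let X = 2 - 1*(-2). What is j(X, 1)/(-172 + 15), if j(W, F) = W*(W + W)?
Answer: -32/157 ≈ -0.20382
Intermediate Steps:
X = 4 (X = 2 + 2 = 4)
j(W, F) = 2*W² (j(W, F) = W*(2*W) = 2*W²)
j(X, 1)/(-172 + 15) = (2*4²)/(-172 + 15) = (2*16)/(-157) = 32*(-1/157) = -32/157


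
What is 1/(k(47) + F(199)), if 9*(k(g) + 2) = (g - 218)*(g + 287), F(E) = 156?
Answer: -1/6192 ≈ -0.00016150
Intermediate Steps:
k(g) = -2 + (-218 + g)*(287 + g)/9 (k(g) = -2 + ((g - 218)*(g + 287))/9 = -2 + ((-218 + g)*(287 + g))/9 = -2 + (-218 + g)*(287 + g)/9)
1/(k(47) + F(199)) = 1/((-62584/9 + (⅑)*47² + (23/3)*47) + 156) = 1/((-62584/9 + (⅑)*2209 + 1081/3) + 156) = 1/((-62584/9 + 2209/9 + 1081/3) + 156) = 1/(-6348 + 156) = 1/(-6192) = -1/6192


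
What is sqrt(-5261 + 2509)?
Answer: 8*I*sqrt(43) ≈ 52.46*I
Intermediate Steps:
sqrt(-5261 + 2509) = sqrt(-2752) = 8*I*sqrt(43)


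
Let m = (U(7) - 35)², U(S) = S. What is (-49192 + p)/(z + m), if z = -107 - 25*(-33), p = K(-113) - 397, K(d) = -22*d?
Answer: -47103/1502 ≈ -31.360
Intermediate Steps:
p = 2089 (p = -22*(-113) - 397 = 2486 - 397 = 2089)
m = 784 (m = (7 - 35)² = (-28)² = 784)
z = 718 (z = -107 + 825 = 718)
(-49192 + p)/(z + m) = (-49192 + 2089)/(718 + 784) = -47103/1502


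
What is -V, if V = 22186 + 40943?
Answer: -63129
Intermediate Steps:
V = 63129
-V = -1*63129 = -63129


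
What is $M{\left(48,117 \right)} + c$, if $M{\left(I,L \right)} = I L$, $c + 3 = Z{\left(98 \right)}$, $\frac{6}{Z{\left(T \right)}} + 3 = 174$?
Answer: $\frac{319943}{57} \approx 5613.0$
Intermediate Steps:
$Z{\left(T \right)} = \frac{2}{57}$ ($Z{\left(T \right)} = \frac{6}{-3 + 174} = \frac{6}{171} = 6 \cdot \frac{1}{171} = \frac{2}{57}$)
$c = - \frac{169}{57}$ ($c = -3 + \frac{2}{57} = - \frac{169}{57} \approx -2.9649$)
$M{\left(48,117 \right)} + c = 48 \cdot 117 - \frac{169}{57} = 5616 - \frac{169}{57} = \frac{319943}{57}$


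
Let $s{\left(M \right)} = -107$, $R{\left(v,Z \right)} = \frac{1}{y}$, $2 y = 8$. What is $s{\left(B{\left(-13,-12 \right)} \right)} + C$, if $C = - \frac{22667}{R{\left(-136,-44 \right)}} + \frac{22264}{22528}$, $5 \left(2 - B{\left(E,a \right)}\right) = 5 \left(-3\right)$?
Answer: $- \frac{23238147}{256} \approx -90774.0$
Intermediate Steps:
$y = 4$ ($y = \frac{1}{2} \cdot 8 = 4$)
$R{\left(v,Z \right)} = \frac{1}{4}$
$B{\left(E,a \right)} = 5$ ($B{\left(E,a \right)} = 2 - \frac{5 \left(-3\right)}{5} = 2 - -3 = 2 + 3 = 5$)
$C = - \frac{23210755}{256}$ ($C = - 22667 \frac{1}{\frac{1}{4}} + \frac{22264}{22528} = \left(-22667\right) 4 + 22264 \cdot \frac{1}{22528} = -90668 + \frac{253}{256} = - \frac{23210755}{256} \approx -90667.0$)
$s{\left(B{\left(-13,-12 \right)} \right)} + C = -107 - \frac{23210755}{256} = - \frac{23238147}{256}$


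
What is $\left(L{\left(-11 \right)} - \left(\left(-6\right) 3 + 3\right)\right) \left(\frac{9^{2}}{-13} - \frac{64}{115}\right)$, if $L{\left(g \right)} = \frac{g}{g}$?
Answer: $- \frac{162352}{1495} \approx -108.6$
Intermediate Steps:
$L{\left(g \right)} = 1$
$\left(L{\left(-11 \right)} - \left(\left(-6\right) 3 + 3\right)\right) \left(\frac{9^{2}}{-13} - \frac{64}{115}\right) = \left(1 - \left(\left(-6\right) 3 + 3\right)\right) \left(\frac{9^{2}}{-13} - \frac{64}{115}\right) = \left(1 - \left(-18 + 3\right)\right) \left(81 \left(- \frac{1}{13}\right) - \frac{64}{115}\right) = \left(1 - -15\right) \left(- \frac{81}{13} - \frac{64}{115}\right) = \left(1 + 15\right) \left(- \frac{10147}{1495}\right) = 16 \left(- \frac{10147}{1495}\right) = - \frac{162352}{1495}$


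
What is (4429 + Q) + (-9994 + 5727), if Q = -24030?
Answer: -23868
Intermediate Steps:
(4429 + Q) + (-9994 + 5727) = (4429 - 24030) + (-9994 + 5727) = -19601 - 4267 = -23868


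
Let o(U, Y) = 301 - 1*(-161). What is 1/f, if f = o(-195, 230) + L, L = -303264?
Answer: -1/302802 ≈ -3.3025e-6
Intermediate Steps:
o(U, Y) = 462 (o(U, Y) = 301 + 161 = 462)
f = -302802 (f = 462 - 303264 = -302802)
1/f = 1/(-302802) = -1/302802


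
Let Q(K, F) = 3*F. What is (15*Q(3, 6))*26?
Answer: 7020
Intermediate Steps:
(15*Q(3, 6))*26 = (15*(3*6))*26 = (15*18)*26 = 270*26 = 7020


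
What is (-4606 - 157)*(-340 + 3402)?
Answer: -14584306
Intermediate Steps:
(-4606 - 157)*(-340 + 3402) = -4763*3062 = -14584306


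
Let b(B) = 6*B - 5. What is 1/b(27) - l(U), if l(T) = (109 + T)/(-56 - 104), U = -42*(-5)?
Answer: 50243/25120 ≈ 2.0001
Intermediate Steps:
U = 210 (U = -1*(-210) = 210)
b(B) = -5 + 6*B
l(T) = -109/160 - T/160 (l(T) = (109 + T)/(-160) = (109 + T)*(-1/160) = -109/160 - T/160)
1/b(27) - l(U) = 1/(-5 + 6*27) - (-109/160 - 1/160*210) = 1/(-5 + 162) - (-109/160 - 21/16) = 1/157 - 1*(-319/160) = 1/157 + 319/160 = 50243/25120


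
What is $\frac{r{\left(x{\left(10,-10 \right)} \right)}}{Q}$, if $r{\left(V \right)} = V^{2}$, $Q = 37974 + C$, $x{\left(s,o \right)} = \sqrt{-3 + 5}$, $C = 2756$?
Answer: $\frac{1}{20365} \approx 4.9104 \cdot 10^{-5}$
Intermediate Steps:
$x{\left(s,o \right)} = \sqrt{2}$
$Q = 40730$ ($Q = 37974 + 2756 = 40730$)
$\frac{r{\left(x{\left(10,-10 \right)} \right)}}{Q} = \frac{\left(\sqrt{2}\right)^{2}}{40730} = 2 \cdot \frac{1}{40730} = \frac{1}{20365}$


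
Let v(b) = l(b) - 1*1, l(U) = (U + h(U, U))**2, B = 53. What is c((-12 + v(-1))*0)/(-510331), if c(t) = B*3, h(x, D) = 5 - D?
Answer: -159/510331 ≈ -0.00031156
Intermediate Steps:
l(U) = 25 (l(U) = (U + (5 - U))**2 = 5**2 = 25)
v(b) = 24 (v(b) = 25 - 1*1 = 25 - 1 = 24)
c(t) = 159 (c(t) = 53*3 = 159)
c((-12 + v(-1))*0)/(-510331) = 159/(-510331) = 159*(-1/510331) = -159/510331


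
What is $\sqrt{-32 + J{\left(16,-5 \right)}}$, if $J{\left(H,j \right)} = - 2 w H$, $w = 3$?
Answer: $8 i \sqrt{2} \approx 11.314 i$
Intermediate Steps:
$J{\left(H,j \right)} = - 6 H$ ($J{\left(H,j \right)} = \left(-2\right) 3 H = - 6 H$)
$\sqrt{-32 + J{\left(16,-5 \right)}} = \sqrt{-32 - 96} = \sqrt{-128} = 8 i \sqrt{2}$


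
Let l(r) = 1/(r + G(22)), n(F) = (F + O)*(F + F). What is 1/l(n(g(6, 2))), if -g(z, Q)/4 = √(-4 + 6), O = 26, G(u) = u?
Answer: 86 - 208*√2 ≈ -208.16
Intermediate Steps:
g(z, Q) = -4*√2 (g(z, Q) = -4*√(-4 + 6) = -4*√2)
n(F) = 2*F*(26 + F) (n(F) = (F + 26)*(F + F) = (26 + F)*(2*F) = 2*F*(26 + F))
l(r) = 1/(22 + r) (l(r) = 1/(r + 22) = 1/(22 + r))
1/l(n(g(6, 2))) = 1/(1/(22 + 2*(-4*√2)*(26 - 4*√2))) = 1/(1/(22 - 8*√2*(26 - 4*√2))) = 22 - 8*√2*(26 - 4*√2)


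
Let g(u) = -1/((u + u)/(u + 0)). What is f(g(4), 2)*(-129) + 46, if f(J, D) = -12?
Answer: 1594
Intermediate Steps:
g(u) = -½ (g(u) = -1/((2*u)/u) = -1/2 = -1*½ = -½)
f(g(4), 2)*(-129) + 46 = -12*(-129) + 46 = 1548 + 46 = 1594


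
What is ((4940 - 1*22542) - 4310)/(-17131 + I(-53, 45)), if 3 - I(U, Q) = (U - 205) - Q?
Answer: 21912/16825 ≈ 1.3023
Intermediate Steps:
I(U, Q) = 208 + Q - U (I(U, Q) = 3 - ((U - 205) - Q) = 3 - ((-205 + U) - Q) = 3 - (-205 + U - Q) = 3 + (205 + Q - U) = 208 + Q - U)
((4940 - 1*22542) - 4310)/(-17131 + I(-53, 45)) = ((4940 - 1*22542) - 4310)/(-17131 + (208 + 45 - 1*(-53))) = ((4940 - 22542) - 4310)/(-17131 + (208 + 45 + 53)) = (-17602 - 4310)/(-17131 + 306) = -21912/(-16825) = -21912*(-1/16825) = 21912/16825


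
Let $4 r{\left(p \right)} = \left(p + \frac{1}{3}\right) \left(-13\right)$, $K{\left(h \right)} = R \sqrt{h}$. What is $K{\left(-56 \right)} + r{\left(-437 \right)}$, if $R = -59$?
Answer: $\frac{8515}{6} - 118 i \sqrt{14} \approx 1419.2 - 441.52 i$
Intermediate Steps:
$K{\left(h \right)} = - 59 \sqrt{h}$
$r{\left(p \right)} = - \frac{13}{12} - \frac{13 p}{4}$ ($r{\left(p \right)} = \frac{\left(p + \frac{1}{3}\right) \left(-13\right)}{4} = \frac{\left(\frac{1}{3} + p\right) \left(-13\right)}{4} = \frac{- \frac{13}{3} - 13 p}{4} = - \frac{13}{12} - \frac{13 p}{4}$)
$K{\left(-56 \right)} + r{\left(-437 \right)} = - 59 \sqrt{-56} - - \frac{8515}{6} = - 59 \cdot 2 i \sqrt{14} + \left(- \frac{13}{12} + \frac{5681}{4}\right) = - 118 i \sqrt{14} + \frac{8515}{6} = \frac{8515}{6} - 118 i \sqrt{14}$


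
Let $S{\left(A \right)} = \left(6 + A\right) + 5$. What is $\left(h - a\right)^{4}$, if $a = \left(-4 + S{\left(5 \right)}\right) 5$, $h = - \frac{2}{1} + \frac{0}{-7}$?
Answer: $14776336$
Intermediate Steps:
$h = -2$ ($h = \left(-2\right) 1 + 0 \left(- \frac{1}{7}\right) = -2 + 0 = -2$)
$S{\left(A \right)} = 11 + A$
$a = 60$ ($a = \left(-4 + \left(11 + 5\right)\right) 5 = \left(-4 + 16\right) 5 = 12 \cdot 5 = 60$)
$\left(h - a\right)^{4} = \left(-2 - 60\right)^{4} = \left(-62\right)^{4} = 14776336$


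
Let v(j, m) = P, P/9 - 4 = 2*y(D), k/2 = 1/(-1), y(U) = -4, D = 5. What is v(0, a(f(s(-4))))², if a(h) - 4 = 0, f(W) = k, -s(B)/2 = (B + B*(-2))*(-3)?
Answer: 1296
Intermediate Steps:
k = -2 (k = 2/(-1) = 2*(-1) = -2)
s(B) = -6*B (s(B) = -2*(B + B*(-2))*(-3) = -2*(B - 2*B)*(-3) = -2*(-B)*(-3) = -6*B)
f(W) = -2
a(h) = 4 (a(h) = 4 + 0 = 4)
P = -36 (P = 36 + 9*(2*(-4)) = 36 + 9*(-8) = 36 - 72 = -36)
v(j, m) = -36
v(0, a(f(s(-4))))² = (-36)² = 1296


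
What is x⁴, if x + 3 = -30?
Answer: 1185921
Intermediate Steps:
x = -33 (x = -3 - 30 = -33)
x⁴ = (-33)⁴ = 1185921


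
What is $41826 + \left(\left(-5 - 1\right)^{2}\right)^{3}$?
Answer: $88482$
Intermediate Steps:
$41826 + \left(\left(-5 - 1\right)^{2}\right)^{3} = 41826 + \left(\left(-6\right)^{2}\right)^{3} = 41826 + 36^{3} = 41826 + 46656 = 88482$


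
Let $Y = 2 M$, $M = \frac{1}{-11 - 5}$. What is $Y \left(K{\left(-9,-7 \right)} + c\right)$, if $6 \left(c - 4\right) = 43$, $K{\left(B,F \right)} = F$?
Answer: $- \frac{25}{48} \approx -0.52083$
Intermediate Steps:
$c = \frac{67}{6}$ ($c = 4 + \frac{1}{6} \cdot 43 = 4 + \frac{43}{6} = \frac{67}{6} \approx 11.167$)
$M = - \frac{1}{16}$ ($M = \frac{1}{-16} = - \frac{1}{16} \approx -0.0625$)
$Y = - \frac{1}{8}$ ($Y = 2 \left(- \frac{1}{16}\right) = - \frac{1}{8} \approx -0.125$)
$Y \left(K{\left(-9,-7 \right)} + c\right) = - \frac{-7 + \frac{67}{6}}{8} = \left(- \frac{1}{8}\right) \frac{25}{6} = - \frac{25}{48}$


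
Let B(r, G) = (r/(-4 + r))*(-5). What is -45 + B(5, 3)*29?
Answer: -770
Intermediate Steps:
B(r, G) = -5*r/(-4 + r)
-45 + B(5, 3)*29 = -45 - 5*5/(-4 + 5)*29 = -45 - 5*5/1*29 = -45 - 5*5*1*29 = -45 - 25*29 = -45 - 725 = -770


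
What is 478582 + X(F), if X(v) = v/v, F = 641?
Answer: 478583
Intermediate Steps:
X(v) = 1
478582 + X(F) = 478582 + 1 = 478583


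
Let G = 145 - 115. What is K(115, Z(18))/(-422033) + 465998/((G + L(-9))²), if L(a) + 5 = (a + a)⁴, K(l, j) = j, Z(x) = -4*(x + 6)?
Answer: 96545130310/357923265565541 ≈ 0.00026974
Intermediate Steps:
Z(x) = -24 - 4*x (Z(x) = -4*(6 + x) = -24 - 4*x)
G = 30
L(a) = -5 + 16*a⁴ (L(a) = -5 + (a + a)⁴ = -5 + (2*a)⁴ = -5 + 16*a⁴)
K(115, Z(18))/(-422033) + 465998/((G + L(-9))²) = (-24 - 4*18)/(-422033) + 465998/((30 + (-5 + 16*(-9)⁴))²) = (-24 - 72)*(-1/422033) + 465998/((30 + (-5 + 16*6561))²) = -96*(-1/422033) + 465998/((30 + (-5 + 104976))²) = 96/422033 + 465998/((30 + 104971)²) = 96/422033 + 465998/(105001²) = 96/422033 + 465998/11025210001 = 96/422033 + 465998*(1/11025210001) = 96/422033 + 35846/848093077 = 96545130310/357923265565541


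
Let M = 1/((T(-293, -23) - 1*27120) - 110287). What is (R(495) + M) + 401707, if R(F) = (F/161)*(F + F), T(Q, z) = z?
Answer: 8955609045949/22126230 ≈ 4.0475e+5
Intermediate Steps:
M = -1/137430 (M = 1/((-23 - 1*27120) - 110287) = 1/((-23 - 27120) - 110287) = 1/(-27143 - 110287) = 1/(-137430) = -1/137430 ≈ -7.2764e-6)
R(F) = 2*F²/161 (R(F) = (F*(1/161))*(2*F) = (F/161)*(2*F) = 2*F²/161)
(R(495) + M) + 401707 = ((2/161)*495² - 1/137430) + 401707 = ((2/161)*245025 - 1/137430) + 401707 = (490050/161 - 1/137430) + 401707 = 67347571339/22126230 + 401707 = 8955609045949/22126230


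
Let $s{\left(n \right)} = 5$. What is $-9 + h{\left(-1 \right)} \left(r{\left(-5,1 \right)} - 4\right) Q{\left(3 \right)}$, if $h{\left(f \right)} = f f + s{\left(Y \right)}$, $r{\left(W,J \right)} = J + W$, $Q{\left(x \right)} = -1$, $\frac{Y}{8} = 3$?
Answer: $39$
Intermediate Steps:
$Y = 24$ ($Y = 8 \cdot 3 = 24$)
$h{\left(f \right)} = 5 + f^{2}$ ($h{\left(f \right)} = f f + 5 = f^{2} + 5 = 5 + f^{2}$)
$-9 + h{\left(-1 \right)} \left(r{\left(-5,1 \right)} - 4\right) Q{\left(3 \right)} = -9 + \left(5 + \left(-1\right)^{2}\right) \left(\left(1 - 5\right) - 4\right) \left(-1\right) = -9 + \left(5 + 1\right) \left(-4 - 4\right) \left(-1\right) = -9 + 6 \left(-8\right) \left(-1\right) = -9 - -48 = -9 + 48 = 39$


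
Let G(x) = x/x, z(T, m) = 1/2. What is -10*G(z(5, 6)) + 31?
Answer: 21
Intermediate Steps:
z(T, m) = 1/2
G(x) = 1
-10*G(z(5, 6)) + 31 = -10*1 + 31 = -10 + 31 = 21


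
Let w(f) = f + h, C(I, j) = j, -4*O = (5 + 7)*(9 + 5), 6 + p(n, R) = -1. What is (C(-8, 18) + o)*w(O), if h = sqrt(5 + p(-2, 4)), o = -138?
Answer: 5040 - 120*I*sqrt(2) ≈ 5040.0 - 169.71*I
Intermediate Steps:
p(n, R) = -7 (p(n, R) = -6 - 1 = -7)
O = -42 (O = -(5 + 7)*(9 + 5)/4 = -3*14 = -1/4*168 = -42)
h = I*sqrt(2) (h = sqrt(5 - 7) = sqrt(-2) = I*sqrt(2) ≈ 1.4142*I)
w(f) = f + I*sqrt(2)
(C(-8, 18) + o)*w(O) = (18 - 138)*(-42 + I*sqrt(2)) = -120*(-42 + I*sqrt(2)) = 5040 - 120*I*sqrt(2)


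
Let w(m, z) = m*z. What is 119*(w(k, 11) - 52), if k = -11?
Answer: -20587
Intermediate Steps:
119*(w(k, 11) - 52) = 119*(-11*11 - 52) = 119*(-121 - 52) = 119*(-173) = -20587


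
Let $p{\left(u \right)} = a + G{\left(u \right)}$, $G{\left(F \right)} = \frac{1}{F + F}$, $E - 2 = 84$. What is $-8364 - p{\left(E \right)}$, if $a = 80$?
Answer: $- \frac{1452369}{172} \approx -8444.0$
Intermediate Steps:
$E = 86$ ($E = 2 + 84 = 86$)
$G{\left(F \right)} = \frac{1}{2 F}$
$p{\left(u \right)} = 80 + \frac{1}{2 u}$
$-8364 - p{\left(E \right)} = -8364 - \left(80 + \frac{1}{2 \cdot 86}\right) = -8364 - \left(80 + \frac{1}{2} \cdot \frac{1}{86}\right) = -8364 - \left(80 + \frac{1}{172}\right) = -8364 - \frac{13761}{172} = - \frac{1452369}{172}$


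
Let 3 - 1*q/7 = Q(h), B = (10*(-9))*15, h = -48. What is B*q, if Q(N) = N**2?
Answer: 21744450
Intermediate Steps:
B = -1350 (B = -90*15 = -1350)
q = -16107 (q = 21 - 7*(-48)**2 = 21 - 7*2304 = 21 - 16128 = -16107)
B*q = -1350*(-16107) = 21744450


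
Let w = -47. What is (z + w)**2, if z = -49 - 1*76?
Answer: 29584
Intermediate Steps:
z = -125 (z = -49 - 76 = -125)
(z + w)**2 = (-125 - 47)**2 = (-172)**2 = 29584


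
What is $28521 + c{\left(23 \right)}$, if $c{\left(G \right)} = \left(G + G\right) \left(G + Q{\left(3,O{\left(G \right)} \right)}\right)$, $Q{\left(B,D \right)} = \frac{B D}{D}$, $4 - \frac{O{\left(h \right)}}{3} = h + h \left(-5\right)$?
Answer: $29717$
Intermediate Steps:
$O{\left(h \right)} = 12 + 12 h$ ($O{\left(h \right)} = 12 - 3 \left(h + h \left(-5\right)\right) = 12 - 3 \left(h - 5 h\right) = 12 - 3 \left(- 4 h\right) = 12 + 12 h$)
$Q{\left(B,D \right)} = B$
$c{\left(G \right)} = 2 G \left(3 + G\right)$ ($c{\left(G \right)} = \left(G + G\right) \left(G + 3\right) = 2 G \left(3 + G\right)$)
$28521 + c{\left(23 \right)} = 28521 + 2 \cdot 23 \left(3 + 23\right) = 28521 + 2 \cdot 23 \cdot 26 = 28521 + 1196 = 29717$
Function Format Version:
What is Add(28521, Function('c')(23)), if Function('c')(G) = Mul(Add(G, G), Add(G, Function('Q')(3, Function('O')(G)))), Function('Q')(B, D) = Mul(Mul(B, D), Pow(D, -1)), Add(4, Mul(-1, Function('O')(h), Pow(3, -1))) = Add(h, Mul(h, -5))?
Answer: 29717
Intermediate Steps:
Function('O')(h) = Add(12, Mul(12, h)) (Function('O')(h) = Add(12, Mul(-3, Add(h, Mul(h, -5)))) = Add(12, Mul(-3, Add(h, Mul(-5, h)))) = Add(12, Mul(-3, Mul(-4, h))) = Add(12, Mul(12, h)))
Function('Q')(B, D) = B
Function('c')(G) = Mul(2, G, Add(3, G)) (Function('c')(G) = Mul(Add(G, G), Add(G, 3)) = Mul(Mul(2, G), Add(3, G)) = Mul(2, G, Add(3, G)))
Add(28521, Function('c')(23)) = Add(28521, Mul(2, 23, Add(3, 23))) = Add(28521, Mul(2, 23, 26)) = Add(28521, 1196) = 29717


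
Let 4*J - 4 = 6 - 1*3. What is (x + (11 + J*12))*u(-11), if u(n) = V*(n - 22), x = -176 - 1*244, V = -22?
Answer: -281688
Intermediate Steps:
J = 7/4 (J = 1 + (6 - 1*3)/4 = 1 + (6 - 3)/4 = 1 + (1/4)*3 = 1 + 3/4 = 7/4 ≈ 1.7500)
x = -420 (x = -176 - 244 = -420)
u(n) = 484 - 22*n (u(n) = -22*(n - 22) = -22*(-22 + n) = 484 - 22*n)
(x + (11 + J*12))*u(-11) = (-420 + (11 + (7/4)*12))*(484 - 22*(-11)) = (-420 + (11 + 21))*(484 + 242) = (-420 + 32)*726 = -388*726 = -281688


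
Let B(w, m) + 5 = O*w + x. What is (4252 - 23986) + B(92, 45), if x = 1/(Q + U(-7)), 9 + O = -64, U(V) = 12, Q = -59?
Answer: -1243386/47 ≈ -26455.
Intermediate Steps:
O = -73 (O = -9 - 64 = -73)
x = -1/47 (x = 1/(-59 + 12) = 1/(-47) = -1/47 ≈ -0.021277)
B(w, m) = -236/47 - 73*w (B(w, m) = -5 + (-73*w - 1/47) = -5 + (-1/47 - 73*w) = -236/47 - 73*w)
(4252 - 23986) + B(92, 45) = (4252 - 23986) + (-236/47 - 73*92) = -19734 + (-236/47 - 6716) = -19734 - 315888/47 = -1243386/47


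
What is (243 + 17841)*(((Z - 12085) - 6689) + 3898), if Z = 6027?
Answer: -160025316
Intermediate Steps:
(243 + 17841)*(((Z - 12085) - 6689) + 3898) = (243 + 17841)*(((6027 - 12085) - 6689) + 3898) = 18084*((-6058 - 6689) + 3898) = 18084*(-12747 + 3898) = 18084*(-8849) = -160025316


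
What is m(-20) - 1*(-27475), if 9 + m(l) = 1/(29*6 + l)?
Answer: 4229765/154 ≈ 27466.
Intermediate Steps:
m(l) = -9 + 1/(174 + l) (m(l) = -9 + 1/(29*6 + l) = -9 + 1/(174 + l))
m(-20) - 1*(-27475) = (-1565 - 9*(-20))/(174 - 20) - 1*(-27475) = (-1565 + 180)/154 + 27475 = (1/154)*(-1385) + 27475 = -1385/154 + 27475 = 4229765/154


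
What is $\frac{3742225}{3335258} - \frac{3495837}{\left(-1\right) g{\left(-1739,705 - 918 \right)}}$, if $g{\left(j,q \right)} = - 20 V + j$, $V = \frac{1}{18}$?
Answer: $- \frac{104877057902789}{52233475538} \approx -2007.9$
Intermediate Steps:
$V = \frac{1}{18} \approx 0.055556$
$g{\left(j,q \right)} = - \frac{10}{9} + j$ ($g{\left(j,q \right)} = \left(-20\right) \frac{1}{18} + j = - \frac{10}{9} + j$)
$\frac{3742225}{3335258} - \frac{3495837}{\left(-1\right) g{\left(-1739,705 - 918 \right)}} = \frac{3742225}{3335258} - \frac{3495837}{\left(-1\right) \left(- \frac{10}{9} - 1739\right)} = 3742225 \cdot \frac{1}{3335258} - \frac{3495837}{\left(-1\right) \left(- \frac{15661}{9}\right)} = \frac{3742225}{3335258} - \frac{3495837}{\frac{15661}{9}} = \frac{3742225}{3335258} - \frac{31462533}{15661} = - \frac{104877057902789}{52233475538}$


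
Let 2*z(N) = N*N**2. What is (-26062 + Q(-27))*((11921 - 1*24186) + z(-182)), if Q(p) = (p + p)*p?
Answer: 74465211596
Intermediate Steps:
Q(p) = 2*p**2 (Q(p) = (2*p)*p = 2*p**2)
z(N) = N**3/2 (z(N) = (N*N**2)/2 = N**3/2)
(-26062 + Q(-27))*((11921 - 1*24186) + z(-182)) = (-26062 + 2*(-27)**2)*((11921 - 1*24186) + (1/2)*(-182)**3) = (-26062 + 2*729)*((11921 - 24186) + (1/2)*(-6028568)) = (-26062 + 1458)*(-12265 - 3014284) = -24604*(-3026549) = 74465211596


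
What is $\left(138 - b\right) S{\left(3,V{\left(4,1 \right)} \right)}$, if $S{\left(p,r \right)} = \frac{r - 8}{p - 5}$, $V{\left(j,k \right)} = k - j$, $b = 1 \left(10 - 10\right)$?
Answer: $759$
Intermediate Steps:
$b = 0$ ($b = 1 \cdot 0 = 0$)
$S{\left(p,r \right)} = \frac{-8 + r}{-5 + p}$
$\left(138 - b\right) S{\left(3,V{\left(4,1 \right)} \right)} = \left(138 - 0\right) \frac{-8 + \left(1 - 4\right)}{-5 + 3} = \left(138 + 0\right) \frac{-8 + \left(1 - 4\right)}{-2} = 138 \left(- \frac{-8 - 3}{2}\right) = 138 \left(\left(- \frac{1}{2}\right) \left(-11\right)\right) = 138 \cdot \frac{11}{2} = 759$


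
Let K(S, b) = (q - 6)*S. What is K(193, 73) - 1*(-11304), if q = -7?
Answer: 8795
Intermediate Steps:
K(S, b) = -13*S (K(S, b) = (-7 - 6)*S = -13*S)
K(193, 73) - 1*(-11304) = -13*193 - 1*(-11304) = -2509 + 11304 = 8795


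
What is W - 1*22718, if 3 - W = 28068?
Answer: -50783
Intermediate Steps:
W = -28065 (W = 3 - 1*28068 = 3 - 28068 = -28065)
W - 1*22718 = -28065 - 1*22718 = -28065 - 22718 = -50783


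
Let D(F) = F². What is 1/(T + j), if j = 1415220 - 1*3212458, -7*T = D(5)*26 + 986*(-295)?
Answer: -1/1755778 ≈ -5.6955e-7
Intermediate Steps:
T = 41460 (T = -(5²*26 + 986*(-295))/7 = -(25*26 - 290870)/7 = -(650 - 290870)/7 = -⅐*(-290220) = 41460)
j = -1797238 (j = 1415220 - 3212458 = -1797238)
1/(T + j) = 1/(41460 - 1797238) = 1/(-1755778) = -1/1755778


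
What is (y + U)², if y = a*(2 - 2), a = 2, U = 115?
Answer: 13225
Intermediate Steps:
y = 0 (y = 2*(2 - 2) = 2*0 = 0)
(y + U)² = (0 + 115)² = 115² = 13225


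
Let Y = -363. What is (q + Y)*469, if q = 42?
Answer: -150549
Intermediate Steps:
(q + Y)*469 = (42 - 363)*469 = -321*469 = -150549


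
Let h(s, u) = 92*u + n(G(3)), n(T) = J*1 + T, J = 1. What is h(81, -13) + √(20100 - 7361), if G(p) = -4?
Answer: -1199 + √12739 ≈ -1086.1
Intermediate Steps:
n(T) = 1 + T (n(T) = 1*1 + T = 1 + T)
h(s, u) = -3 + 92*u (h(s, u) = 92*u + (1 - 4) = 92*u - 3 = -3 + 92*u)
h(81, -13) + √(20100 - 7361) = (-3 + 92*(-13)) + √(20100 - 7361) = (-3 - 1196) + √12739 = -1199 + √12739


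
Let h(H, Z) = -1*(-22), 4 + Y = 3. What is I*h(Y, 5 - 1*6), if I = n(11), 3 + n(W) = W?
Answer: 176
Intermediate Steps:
Y = -1 (Y = -4 + 3 = -1)
n(W) = -3 + W
h(H, Z) = 22
I = 8 (I = -3 + 11 = 8)
I*h(Y, 5 - 1*6) = 8*22 = 176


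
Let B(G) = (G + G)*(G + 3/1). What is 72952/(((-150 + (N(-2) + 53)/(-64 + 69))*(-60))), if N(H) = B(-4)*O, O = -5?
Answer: 1658/201 ≈ 8.2487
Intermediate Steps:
B(G) = 2*G*(3 + G) (B(G) = (2*G)*(G + 3*1) = (2*G)*(G + 3) = (2*G)*(3 + G) = 2*G*(3 + G))
N(H) = -40 (N(H) = (2*(-4)*(3 - 4))*(-5) = (2*(-4)*(-1))*(-5) = 8*(-5) = -40)
72952/(((-150 + (N(-2) + 53)/(-64 + 69))*(-60))) = 72952/(((-150 + (-40 + 53)/(-64 + 69))*(-60))) = 72952/(((-150 + 13/5)*(-60))) = 72952/((-737/5*(-60))) = 72952/8844 = 72952*(1/8844) = 1658/201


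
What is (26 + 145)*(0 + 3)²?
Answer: 1539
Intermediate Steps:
(26 + 145)*(0 + 3)² = 171*3² = 171*9 = 1539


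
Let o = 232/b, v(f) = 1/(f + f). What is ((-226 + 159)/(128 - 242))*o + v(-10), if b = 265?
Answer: 28067/60420 ≈ 0.46453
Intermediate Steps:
v(f) = 1/(2*f)
o = 232/265 ≈ 0.87547
((-226 + 159)/(128 - 242))*o + v(-10) = ((-226 + 159)/(128 - 242))*(232/265) + (½)/(-10) = -67/(-114)*(232/265) + (½)*(-⅒) = -67*(-1/114)*(232/265) - 1/20 = (67/114)*(232/265) - 1/20 = 7772/15105 - 1/20 = 28067/60420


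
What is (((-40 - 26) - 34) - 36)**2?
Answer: 18496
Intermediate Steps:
(((-40 - 26) - 34) - 36)**2 = ((-66 - 34) - 36)**2 = (-100 - 36)**2 = (-136)**2 = 18496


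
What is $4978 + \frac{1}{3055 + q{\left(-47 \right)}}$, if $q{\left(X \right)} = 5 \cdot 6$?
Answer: $\frac{15357131}{3085} \approx 4978.0$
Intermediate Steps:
$q{\left(X \right)} = 30$
$4978 + \frac{1}{3055 + q{\left(-47 \right)}} = 4978 + \frac{1}{3055 + 30} = 4978 + \frac{1}{3085} = \frac{15357131}{3085}$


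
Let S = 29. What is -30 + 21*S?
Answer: 579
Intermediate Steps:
-30 + 21*S = -30 + 21*29 = -30 + 609 = 579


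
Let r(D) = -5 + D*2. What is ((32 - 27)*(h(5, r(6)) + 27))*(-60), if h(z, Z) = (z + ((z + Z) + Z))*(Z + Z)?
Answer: -108900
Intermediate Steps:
r(D) = -5 + 2*D
h(z, Z) = 2*Z*(2*Z + 2*z) (h(z, Z) = (z + ((Z + z) + Z))*(2*Z) = (z + (z + 2*Z))*(2*Z) = (2*Z + 2*z)*(2*Z) = 2*Z*(2*Z + 2*z))
((32 - 27)*(h(5, r(6)) + 27))*(-60) = ((32 - 27)*(4*(-5 + 2*6)*((-5 + 2*6) + 5) + 27))*(-60) = (5*(4*(-5 + 12)*((-5 + 12) + 5) + 27))*(-60) = (5*(4*7*(7 + 5) + 27))*(-60) = (5*(4*7*12 + 27))*(-60) = (5*(336 + 27))*(-60) = (5*363)*(-60) = 1815*(-60) = -108900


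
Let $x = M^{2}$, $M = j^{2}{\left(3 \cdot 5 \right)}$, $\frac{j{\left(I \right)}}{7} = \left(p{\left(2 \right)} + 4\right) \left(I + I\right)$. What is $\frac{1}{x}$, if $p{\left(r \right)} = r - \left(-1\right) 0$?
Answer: $\frac{1}{2520473760000} \approx 3.9675 \cdot 10^{-13}$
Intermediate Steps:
$p{\left(r \right)} = r$ ($p{\left(r \right)} = r - 0 = r + 0 = r$)
$j{\left(I \right)} = 84 I$ ($j{\left(I \right)} = 7 \left(2 + 4\right) \left(I + I\right) = 7 \cdot 6 \cdot 2 I = 7 \cdot 12 I = 84 I$)
$M = 1587600$ ($M = \left(84 \cdot 3 \cdot 5\right)^{2} = \left(84 \cdot 15\right)^{2} = 1260^{2} = 1587600$)
$x = 2520473760000$ ($x = 1587600^{2} = 2520473760000$)
$\frac{1}{x} = \frac{1}{2520473760000}$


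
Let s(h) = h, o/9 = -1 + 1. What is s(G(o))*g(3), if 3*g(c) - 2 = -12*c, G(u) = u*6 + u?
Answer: 0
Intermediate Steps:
o = 0 (o = 9*(-1 + 1) = 9*0 = 0)
G(u) = 7*u (G(u) = 6*u + u = 7*u)
g(c) = 2/3 - 4*c (g(c) = 2/3 + (-12*c)/3 = 2/3 - 4*c)
s(G(o))*g(3) = (7*0)*(2/3 - 4*3) = 0*(2/3 - 12) = 0*(-34/3) = 0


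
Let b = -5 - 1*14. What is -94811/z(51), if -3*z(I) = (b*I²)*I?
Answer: -94811/840123 ≈ -0.11285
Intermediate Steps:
b = -19 (b = -5 - 14 = -19)
z(I) = 19*I³/3 (z(I) = -(-19*I²)*I/3 = -(-19)*I³/3 = 19*I³/3)
-94811/z(51) = -94811/((19/3)*51³) = -94811/((19/3)*132651) = -94811/840123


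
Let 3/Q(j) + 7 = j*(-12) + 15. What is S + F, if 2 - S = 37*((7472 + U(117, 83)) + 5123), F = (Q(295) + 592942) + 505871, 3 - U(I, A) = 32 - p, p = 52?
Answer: 2232043865/3532 ≈ 6.3195e+5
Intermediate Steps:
Q(j) = 3/(8 - 12*j) (Q(j) = 3/(-7 + (j*(-12) + 15)) = 3/(-7 + (-12*j + 15)) = 3/(-7 + (15 - 12*j)) = 3/(8 - 12*j))
U(I, A) = 23 (U(I, A) = 3 - (32 - 1*52) = 3 - (32 - 52) = 3 - 1*(-20) = 3 + 20 = 23)
F = 3881007513/3532 (F = (-3/(-8 + 12*295) + 592942) + 505871 = (-3/(-8 + 3540) + 592942) + 505871 = (-3/3532 + 592942) + 505871 = 2094271141/3532 + 505871 = 3881007513/3532 ≈ 1.0988e+6)
S = -466864 (S = 2 - 37*((7472 + 23) + 5123) = 2 - 37*(7495 + 5123) = 2 - 37*12618 = 2 - 1*466866 = 2 - 466866 = -466864)
S + F = -466864 + 3881007513/3532 = 2232043865/3532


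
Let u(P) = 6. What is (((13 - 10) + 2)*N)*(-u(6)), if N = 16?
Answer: -480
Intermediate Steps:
(((13 - 10) + 2)*N)*(-u(6)) = (((13 - 10) + 2)*16)*(-1*6) = ((3 + 2)*16)*(-6) = (5*16)*(-6) = 80*(-6) = -480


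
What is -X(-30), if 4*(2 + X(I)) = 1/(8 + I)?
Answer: 177/88 ≈ 2.0114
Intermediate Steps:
X(I) = -2 + 1/(4*(8 + I))
-X(-30) = -(-63 - 8*(-30))/(4*(8 - 30)) = -(-63 + 240)/(4*(-22)) = -(-1)*177/(4*22) = -1*(-177/88) = 177/88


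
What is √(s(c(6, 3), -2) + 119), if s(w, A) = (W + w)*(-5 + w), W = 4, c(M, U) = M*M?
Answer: 3*√151 ≈ 36.865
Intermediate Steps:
c(M, U) = M²
s(w, A) = (-5 + w)*(4 + w) (s(w, A) = (4 + w)*(-5 + w) = (-5 + w)*(4 + w))
√(s(c(6, 3), -2) + 119) = √((-20 + (6²)² - 1*6²) + 119) = √((-20 + 36² - 1*36) + 119) = √((-20 + 1296 - 36) + 119) = √(1240 + 119) = √1359 = 3*√151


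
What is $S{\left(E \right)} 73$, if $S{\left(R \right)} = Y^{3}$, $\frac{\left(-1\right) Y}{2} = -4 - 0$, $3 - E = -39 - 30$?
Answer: $37376$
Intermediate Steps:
$E = 72$ ($E = 3 - \left(-39 - 30\right) = 3 - -69 = 3 + 69 = 72$)
$Y = 8$ ($Y = - 2 \left(-4 - 0\right) = - 2 \left(-4 + 0\right) = \left(-2\right) \left(-4\right) = 8$)
$S{\left(R \right)} = 512$ ($S{\left(R \right)} = 8^{3} = 512$)
$S{\left(E \right)} 73 = 512 \cdot 73 = 37376$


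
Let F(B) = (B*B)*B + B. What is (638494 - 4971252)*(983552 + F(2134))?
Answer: -42110628685144820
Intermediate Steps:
F(B) = B + B³ (F(B) = B²*B + B = B³ + B = B + B³)
(638494 - 4971252)*(983552 + F(2134)) = (638494 - 4971252)*(983552 + (2134 + 2134³)) = -4332758*(983552 + (2134 + 9718142104)) = -4332758*(983552 + 9718144238) = -4332758*9719127790 = -42110628685144820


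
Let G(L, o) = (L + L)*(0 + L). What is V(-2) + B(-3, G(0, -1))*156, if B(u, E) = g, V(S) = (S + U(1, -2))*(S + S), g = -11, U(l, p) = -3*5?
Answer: -1648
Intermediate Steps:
U(l, p) = -15
G(L, o) = 2*L**2 (G(L, o) = (2*L)*L = 2*L**2)
V(S) = 2*S*(-15 + S) (V(S) = (S - 15)*(S + S) = (-15 + S)*(2*S) = 2*S*(-15 + S))
B(u, E) = -11
V(-2) + B(-3, G(0, -1))*156 = 2*(-2)*(-15 - 2) - 11*156 = 2*(-2)*(-17) - 1716 = 68 - 1716 = -1648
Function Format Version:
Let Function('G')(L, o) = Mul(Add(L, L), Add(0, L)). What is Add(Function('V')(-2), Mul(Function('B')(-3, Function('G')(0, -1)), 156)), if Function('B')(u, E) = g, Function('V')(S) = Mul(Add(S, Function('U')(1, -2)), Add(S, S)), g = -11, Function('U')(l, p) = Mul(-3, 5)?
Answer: -1648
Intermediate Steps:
Function('U')(l, p) = -15
Function('G')(L, o) = Mul(2, Pow(L, 2)) (Function('G')(L, o) = Mul(Mul(2, L), L) = Mul(2, Pow(L, 2)))
Function('V')(S) = Mul(2, S, Add(-15, S)) (Function('V')(S) = Mul(Add(S, -15), Add(S, S)) = Mul(Add(-15, S), Mul(2, S)) = Mul(2, S, Add(-15, S)))
Function('B')(u, E) = -11
Add(Function('V')(-2), Mul(Function('B')(-3, Function('G')(0, -1)), 156)) = Add(Mul(2, -2, Add(-15, -2)), Mul(-11, 156)) = Add(Mul(2, -2, -17), -1716) = Add(68, -1716) = -1648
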